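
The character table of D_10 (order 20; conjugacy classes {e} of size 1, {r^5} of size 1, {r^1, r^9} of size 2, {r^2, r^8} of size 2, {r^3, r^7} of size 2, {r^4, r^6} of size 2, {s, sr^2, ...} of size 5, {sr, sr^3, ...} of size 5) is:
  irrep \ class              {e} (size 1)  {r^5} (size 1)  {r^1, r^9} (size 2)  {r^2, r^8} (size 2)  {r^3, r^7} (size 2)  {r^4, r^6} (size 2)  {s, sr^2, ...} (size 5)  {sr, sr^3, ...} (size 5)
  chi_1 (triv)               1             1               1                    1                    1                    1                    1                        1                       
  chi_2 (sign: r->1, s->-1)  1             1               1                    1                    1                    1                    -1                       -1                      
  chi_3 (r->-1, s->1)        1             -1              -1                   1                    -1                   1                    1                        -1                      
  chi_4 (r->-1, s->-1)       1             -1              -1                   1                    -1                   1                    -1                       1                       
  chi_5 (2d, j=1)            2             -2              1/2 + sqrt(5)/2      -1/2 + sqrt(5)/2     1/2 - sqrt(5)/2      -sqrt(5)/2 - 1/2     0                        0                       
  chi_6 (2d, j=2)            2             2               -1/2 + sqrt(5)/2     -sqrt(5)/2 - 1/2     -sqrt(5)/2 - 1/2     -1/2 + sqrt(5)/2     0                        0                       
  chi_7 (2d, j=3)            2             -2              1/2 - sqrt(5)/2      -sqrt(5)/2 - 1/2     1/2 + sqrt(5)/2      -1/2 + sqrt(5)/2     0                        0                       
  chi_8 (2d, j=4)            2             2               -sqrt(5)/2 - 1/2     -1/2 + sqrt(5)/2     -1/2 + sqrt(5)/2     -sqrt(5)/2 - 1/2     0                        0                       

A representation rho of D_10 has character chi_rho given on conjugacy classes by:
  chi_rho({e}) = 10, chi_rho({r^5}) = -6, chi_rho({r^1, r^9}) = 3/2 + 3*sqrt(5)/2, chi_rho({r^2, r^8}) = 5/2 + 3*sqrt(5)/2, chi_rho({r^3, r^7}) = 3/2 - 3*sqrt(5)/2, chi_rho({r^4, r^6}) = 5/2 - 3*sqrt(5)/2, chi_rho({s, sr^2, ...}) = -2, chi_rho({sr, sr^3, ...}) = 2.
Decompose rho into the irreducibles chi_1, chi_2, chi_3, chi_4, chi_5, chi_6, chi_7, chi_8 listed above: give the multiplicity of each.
Multiplicities: chi_1: 1, chi_2: 1, chi_3: 0, chi_4: 2, chi_5: 3, chi_6: 0, chi_7: 0, chi_8: 0.

Details: Use <chi_rho, chi> = (1/|G|) sum_C |C| * chi_rho(C) * conj(chi(C)) with |G| = 20 for each irreducible chi in the table:
  <chi_rho, chi_1> = (1/20)[1*(10)*conj(1) + 1*(-6)*conj(1) + 2*(3/2 + 3*sqrt(5)/2)*conj(1) + 2*(5/2 + 3*sqrt(5)/2)*conj(1) + 2*(3/2 - 3*sqrt(5)/2)*conj(1) + 2*(5/2 - 3*sqrt(5)/2)*conj(1) + 5*(-2)*conj(1) + 5*(2)*conj(1)]
      = (1/20)[(10) + (-6) + (3 + 3*sqrt(5)) + (5 + 3*sqrt(5)) + (3 - 3*sqrt(5)) + (5 - 3*sqrt(5)) + (-10) + (10)] = 20/20 = 1
  <chi_rho, chi_2> = (1/20)[1*(10)*conj(1) + 1*(-6)*conj(1) + 2*(3/2 + 3*sqrt(5)/2)*conj(1) + 2*(5/2 + 3*sqrt(5)/2)*conj(1) + 2*(3/2 - 3*sqrt(5)/2)*conj(1) + 2*(5/2 - 3*sqrt(5)/2)*conj(1) + 5*(-2)*conj(-1) + 5*(2)*conj(-1)]
      = (1/20)[(10) + (-6) + (3 + 3*sqrt(5)) + (5 + 3*sqrt(5)) + (3 - 3*sqrt(5)) + (5 - 3*sqrt(5)) + (10) + (-10)] = 20/20 = 1
  <chi_rho, chi_3> = (1/20)[1*(10)*conj(1) + 1*(-6)*conj(-1) + 2*(3/2 + 3*sqrt(5)/2)*conj(-1) + 2*(5/2 + 3*sqrt(5)/2)*conj(1) + 2*(3/2 - 3*sqrt(5)/2)*conj(-1) + 2*(5/2 - 3*sqrt(5)/2)*conj(1) + 5*(-2)*conj(1) + 5*(2)*conj(-1)]
      = (1/20)[(10) + (6) + (-3*sqrt(5) - 3) + (5 + 3*sqrt(5)) + (-3 + 3*sqrt(5)) + (5 - 3*sqrt(5)) + (-10) + (-10)] = 0/20 = 0
  <chi_rho, chi_4> = (1/20)[1*(10)*conj(1) + 1*(-6)*conj(-1) + 2*(3/2 + 3*sqrt(5)/2)*conj(-1) + 2*(5/2 + 3*sqrt(5)/2)*conj(1) + 2*(3/2 - 3*sqrt(5)/2)*conj(-1) + 2*(5/2 - 3*sqrt(5)/2)*conj(1) + 5*(-2)*conj(-1) + 5*(2)*conj(1)]
      = (1/20)[(10) + (6) + (-3*sqrt(5) - 3) + (5 + 3*sqrt(5)) + (-3 + 3*sqrt(5)) + (5 - 3*sqrt(5)) + (10) + (10)] = 40/20 = 2
  <chi_rho, chi_5> = (1/20)[1*(10)*conj(2) + 1*(-6)*conj(-2) + 2*(3/2 + 3*sqrt(5)/2)*conj(1/2 + sqrt(5)/2) + 2*(5/2 + 3*sqrt(5)/2)*conj(-1/2 + sqrt(5)/2) + 2*(3/2 - 3*sqrt(5)/2)*conj(1/2 - sqrt(5)/2) + 2*(5/2 - 3*sqrt(5)/2)*conj(-sqrt(5)/2 - 1/2) + 5*(-2)*conj(0) + 5*(2)*conj(0)]
      = (1/20)[(20) + (12) + (3*sqrt(5) + 9) + (sqrt(5) + 5) + (9 - 3*sqrt(5)) + (5 - sqrt(5)) + (0) + (0)] = 60/20 = 3
  <chi_rho, chi_6> = (1/20)[1*(10)*conj(2) + 1*(-6)*conj(2) + 2*(3/2 + 3*sqrt(5)/2)*conj(-1/2 + sqrt(5)/2) + 2*(5/2 + 3*sqrt(5)/2)*conj(-sqrt(5)/2 - 1/2) + 2*(3/2 - 3*sqrt(5)/2)*conj(-sqrt(5)/2 - 1/2) + 2*(5/2 - 3*sqrt(5)/2)*conj(-1/2 + sqrt(5)/2) + 5*(-2)*conj(0) + 5*(2)*conj(0)]
      = (1/20)[(20) + (-12) + (6) + (-10 - 4*sqrt(5)) + (6) + (-10 + 4*sqrt(5)) + (0) + (0)] = 0/20 = 0
  <chi_rho, chi_7> = (1/20)[1*(10)*conj(2) + 1*(-6)*conj(-2) + 2*(3/2 + 3*sqrt(5)/2)*conj(1/2 - sqrt(5)/2) + 2*(5/2 + 3*sqrt(5)/2)*conj(-sqrt(5)/2 - 1/2) + 2*(3/2 - 3*sqrt(5)/2)*conj(1/2 + sqrt(5)/2) + 2*(5/2 - 3*sqrt(5)/2)*conj(-1/2 + sqrt(5)/2) + 5*(-2)*conj(0) + 5*(2)*conj(0)]
      = (1/20)[(20) + (12) + (-6) + (-10 - 4*sqrt(5)) + (-6) + (-10 + 4*sqrt(5)) + (0) + (0)] = 0/20 = 0
  <chi_rho, chi_8> = (1/20)[1*(10)*conj(2) + 1*(-6)*conj(2) + 2*(3/2 + 3*sqrt(5)/2)*conj(-sqrt(5)/2 - 1/2) + 2*(5/2 + 3*sqrt(5)/2)*conj(-1/2 + sqrt(5)/2) + 2*(3/2 - 3*sqrt(5)/2)*conj(-1/2 + sqrt(5)/2) + 2*(5/2 - 3*sqrt(5)/2)*conj(-sqrt(5)/2 - 1/2) + 5*(-2)*conj(0) + 5*(2)*conj(0)]
      = (1/20)[(20) + (-12) + (-9 - 3*sqrt(5)) + (sqrt(5) + 5) + (-9 + 3*sqrt(5)) + (5 - sqrt(5)) + (0) + (0)] = 0/20 = 0
Dimension check: dim(rho) = sum (mult * dim) = 1*1 + 1*1 + 0*1 + 2*1 + 3*2 + 0*2 + 0*2 + 0*2 = 10 = chi_rho(e) = 10.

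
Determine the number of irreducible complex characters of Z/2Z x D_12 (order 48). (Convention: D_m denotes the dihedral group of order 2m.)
18

Argument: The number of irreducible complex representations of a finite group equals its number of conjugacy classes. For a direct product, #classes(G x H) = #classes(G) * #classes(H). Z/2Z has 2 classes (abelian), D_12 has 9 classes, so 2 * 9 = 18, so Z/2Z x D_12 (order 48) has exactly 18 irreducible complex representations.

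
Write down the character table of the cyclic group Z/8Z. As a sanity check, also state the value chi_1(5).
Character table of Z/8Z (irreps indexed chi_0,...,chi_7 with chi_k(m) = zeta_8^(k*m), zeta_8 = exp(2*pi*i/8)):
  irrep \ class  {0} (size 1)  {1} (size 1)    {2} (size 1)  {3} (size 1)    {4} (size 1)  {5} (size 1)    {6} (size 1)  {7} (size 1)  
  chi_0          1             1               1             1               1             1               1             1             
  chi_1          1             exp(I*pi/4)     I             exp(3*I*pi/4)   -1            exp(-3*I*pi/4)  -I            exp(-I*pi/4)  
  chi_2          1             I               -1            -I              1             I               -1            -I            
  chi_3          1             exp(3*I*pi/4)   -I            exp(I*pi/4)     -1            exp(-I*pi/4)    I             exp(-3*I*pi/4)
  chi_4          1             -1              1             -1              1             -1              1             -1            
  chi_5          1             exp(-3*I*pi/4)  I             exp(-I*pi/4)    -1            exp(I*pi/4)     -I            exp(3*I*pi/4) 
  chi_6          1             -I              -1            I               1             -I              -1            I             
  chi_7          1             exp(-I*pi/4)    -I            exp(-3*I*pi/4)  -1            exp(3*I*pi/4)   I             exp(I*pi/4)   

Spot check: chi_1(5) = zeta_8^(1*5) = zeta_8^5 = exp(-3*I*pi/4).

Proof sketch: Z/8Z is abelian, so all 8 irreducible complex representations are 1-dimensional. They are given by chi_k(m) = zeta_8^(k*m) for k = 0,...,7. Row orthogonality: sum_m chi_k(m) conj(chi_l(m)) = 8 * [k = l].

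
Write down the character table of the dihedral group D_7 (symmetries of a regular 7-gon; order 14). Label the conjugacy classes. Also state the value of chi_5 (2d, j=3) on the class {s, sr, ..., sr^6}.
Conjugacy classes: {e} of size 1, {r^1, r^6} of size 2, {r^2, r^5} of size 2, {r^3, r^4} of size 2, {s, sr, ..., sr^6} of size 7.
Character table:
  irrep \ class              {e} (size 1)  {r^1, r^6} (size 2)  {r^2, r^5} (size 2)  {r^3, r^4} (size 2)  {s, sr, ..., sr^6} (size 7)
  chi_1 (triv)               1             1                    1                    1                    1                          
  chi_2 (sign: r->1, s->-1)  1             1                    1                    1                    -1                         
  chi_3 (2d, j=1)            2             2*cos(2*pi/7)        -2*cos(3*pi/7)       -2*cos(pi/7)         0                          
  chi_4 (2d, j=2)            2             -2*cos(3*pi/7)       -2*cos(pi/7)         2*cos(2*pi/7)        0                          
  chi_5 (2d, j=3)            2             -2*cos(pi/7)         2*cos(2*pi/7)        -2*cos(3*pi/7)       0                          

Spot check: chi_5 (2d, j=3) on {s, sr, ..., sr^6} = 0.

Justification: D_7 has order 2*7 = 14 with 5 conjugacy classes, hence 5 irreducibles. Sum of squared dims 1 + 1 + 4 + 4 + 4 = 14 = |G|. Linear characters come from the abelianisation; the 2-dimensional irreps have character r^k -> 2*cos(2*pi*j*k/7), reflections -> 0.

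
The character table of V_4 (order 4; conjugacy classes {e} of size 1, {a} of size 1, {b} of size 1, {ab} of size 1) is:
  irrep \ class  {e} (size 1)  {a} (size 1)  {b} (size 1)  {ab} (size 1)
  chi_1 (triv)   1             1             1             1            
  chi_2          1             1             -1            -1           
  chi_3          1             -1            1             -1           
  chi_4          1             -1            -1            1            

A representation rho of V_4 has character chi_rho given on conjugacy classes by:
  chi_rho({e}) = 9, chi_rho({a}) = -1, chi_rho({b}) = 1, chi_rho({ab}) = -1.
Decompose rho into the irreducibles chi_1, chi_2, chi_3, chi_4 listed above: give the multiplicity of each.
Multiplicities: chi_1: 2, chi_2: 2, chi_3: 3, chi_4: 2.

Solution. Use <chi_rho, chi> = (1/|G|) sum_C |C| * chi_rho(C) * conj(chi(C)) with |G| = 4 for each irreducible chi in the table:
  <chi_rho, chi_1> = (1/4)[1*(9)*conj(1) + 1*(-1)*conj(1) + 1*(1)*conj(1) + 1*(-1)*conj(1)]
      = (1/4)[(9) + (-1) + (1) + (-1)] = 8/4 = 2
  <chi_rho, chi_2> = (1/4)[1*(9)*conj(1) + 1*(-1)*conj(1) + 1*(1)*conj(-1) + 1*(-1)*conj(-1)]
      = (1/4)[(9) + (-1) + (-1) + (1)] = 8/4 = 2
  <chi_rho, chi_3> = (1/4)[1*(9)*conj(1) + 1*(-1)*conj(-1) + 1*(1)*conj(1) + 1*(-1)*conj(-1)]
      = (1/4)[(9) + (1) + (1) + (1)] = 12/4 = 3
  <chi_rho, chi_4> = (1/4)[1*(9)*conj(1) + 1*(-1)*conj(-1) + 1*(1)*conj(-1) + 1*(-1)*conj(1)]
      = (1/4)[(9) + (1) + (-1) + (-1)] = 8/4 = 2
Dimension check: dim(rho) = sum (mult * dim) = 2*1 + 2*1 + 3*1 + 2*1 = 9 = chi_rho(e) = 9.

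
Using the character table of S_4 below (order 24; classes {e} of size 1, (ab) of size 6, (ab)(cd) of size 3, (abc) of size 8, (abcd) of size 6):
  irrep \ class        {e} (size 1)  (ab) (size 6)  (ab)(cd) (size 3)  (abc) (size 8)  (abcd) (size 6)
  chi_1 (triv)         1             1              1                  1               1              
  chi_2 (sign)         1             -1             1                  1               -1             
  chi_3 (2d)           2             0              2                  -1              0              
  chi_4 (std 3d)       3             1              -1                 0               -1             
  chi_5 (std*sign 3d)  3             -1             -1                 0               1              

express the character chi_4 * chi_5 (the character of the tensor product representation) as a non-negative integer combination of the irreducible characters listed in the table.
chi_4 tensor chi_5 = chi_2 + chi_3 + chi_4 + chi_5 (all other irreducibles have multiplicity 0).

Proof sketch: The character of a tensor product is the pointwise product (chi_4 * chi_5)(C) = chi_4(C) * chi_5(C):
  {e}: (3)*(3), (ab): (1)*(-1), (ab)(cd): (-1)*(-1), (abc): (0)*(0), (abcd): (-1)*(1)
so (chi_4 * chi_5) takes values
  {e} -> 9, (ab) -> -1, (ab)(cd) -> 1, (abc) -> 0, (abcd) -> -1.
Now take the inner product of this character with each irreducible chi from the table, <chi_4*chi_5, chi> = (1/24) sum_C |C| (chi_4*chi_5)(C) conj(chi(C)):
  <chi_4*chi_5, chi_1> = (1/24)[1*(9)*conj(1) + 6*(-1)*conj(1) + 3*(1)*conj(1) + 8*(0)*conj(1) + 6*(-1)*conj(1)]
      = (1/24)[(9) + (-6) + (3) + (0) + (-6)] = 0/24 = 0
  <chi_4*chi_5, chi_2> = (1/24)[1*(9)*conj(1) + 6*(-1)*conj(-1) + 3*(1)*conj(1) + 8*(0)*conj(1) + 6*(-1)*conj(-1)]
      = (1/24)[(9) + (6) + (3) + (0) + (6)] = 24/24 = 1
  <chi_4*chi_5, chi_3> = (1/24)[1*(9)*conj(2) + 6*(-1)*conj(0) + 3*(1)*conj(2) + 8*(0)*conj(-1) + 6*(-1)*conj(0)]
      = (1/24)[(18) + (0) + (6) + (0) + (0)] = 24/24 = 1
  <chi_4*chi_5, chi_4> = (1/24)[1*(9)*conj(3) + 6*(-1)*conj(1) + 3*(1)*conj(-1) + 8*(0)*conj(0) + 6*(-1)*conj(-1)]
      = (1/24)[(27) + (-6) + (-3) + (0) + (6)] = 24/24 = 1
  <chi_4*chi_5, chi_5> = (1/24)[1*(9)*conj(3) + 6*(-1)*conj(-1) + 3*(1)*conj(-1) + 8*(0)*conj(0) + 6*(-1)*conj(1)]
      = (1/24)[(27) + (6) + (-3) + (0) + (-6)] = 24/24 = 1
Hence the multiplicities are chi_2: 1, chi_3: 1, chi_4: 1, chi_5: 1. Dimension check: dim(chi_4)*dim(chi_5) = 3*3 = 9 and sum (mult * dim) = 1*1 + 1*2 + 1*3 + 1*3 = 9.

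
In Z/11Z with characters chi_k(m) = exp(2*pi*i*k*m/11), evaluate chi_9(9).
chi_9(9) = zeta_11^81 = exp(8*I*pi/11)

Solution. chi_9(9) = zeta_11^(9*9) = zeta_11^81. Since zeta_11^11 = 1, this equals zeta_11^4 = exp(2*pi*i*4/11) = exp(8*I*pi/11).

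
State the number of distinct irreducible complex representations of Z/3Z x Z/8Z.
24

Reasoning: The number of irreducible complex representations of a finite group equals its number of conjugacy classes. Z/3Z x Z/8Z is abelian of order 24, so every element is its own conjugacy class: 24 classes, so Z/3Z x Z/8Z (order 24) has exactly 24 irreducible complex representations.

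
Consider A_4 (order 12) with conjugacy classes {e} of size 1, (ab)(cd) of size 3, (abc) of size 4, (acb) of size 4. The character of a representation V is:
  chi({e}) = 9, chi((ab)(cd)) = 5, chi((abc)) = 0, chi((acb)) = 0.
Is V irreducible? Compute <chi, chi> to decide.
Not irreducible (reducible): <chi, chi> = 13 > 1.

Working: <chi, chi> = (1/|G|) sum_C |C| * |chi(C)|^2 = (1/12)[1*|9|^2 + 3*|5|^2 + 4*|0|^2 + 4*|0|^2]
  = (1/12)[(81) + (75) + (0) + (0)] = 156/12 = 13.
(Exp terms are combined using exp(i*s)*conj(exp(i*t)) = exp(i*(s-t)), and sums of them are collapsed using the identity that for every m > 1 the m distinct m-th roots of unity sum to 0, e.g. 1 + exp(2*I*pi/3) + exp(-2*I*pi/3) = 0.)
A character is irreducible iff <chi, chi> = 1, so this representation is reducible.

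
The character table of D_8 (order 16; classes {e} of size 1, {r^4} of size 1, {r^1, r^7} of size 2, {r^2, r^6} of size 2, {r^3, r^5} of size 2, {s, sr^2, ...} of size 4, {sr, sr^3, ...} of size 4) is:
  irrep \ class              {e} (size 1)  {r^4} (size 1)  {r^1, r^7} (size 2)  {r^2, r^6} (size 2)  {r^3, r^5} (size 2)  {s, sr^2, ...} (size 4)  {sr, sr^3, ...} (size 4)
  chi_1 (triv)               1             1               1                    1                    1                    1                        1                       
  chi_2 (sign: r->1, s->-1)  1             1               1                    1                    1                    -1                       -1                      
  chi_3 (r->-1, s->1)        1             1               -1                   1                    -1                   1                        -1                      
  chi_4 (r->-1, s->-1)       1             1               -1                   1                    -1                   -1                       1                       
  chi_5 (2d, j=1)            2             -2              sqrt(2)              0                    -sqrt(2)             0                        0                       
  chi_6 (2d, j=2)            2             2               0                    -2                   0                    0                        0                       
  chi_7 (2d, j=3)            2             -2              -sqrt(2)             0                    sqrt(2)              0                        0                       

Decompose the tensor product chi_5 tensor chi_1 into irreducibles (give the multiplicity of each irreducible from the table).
chi_5 tensor chi_1 = chi_5 (all other irreducibles have multiplicity 0).

Explanation: The character of a tensor product is the pointwise product (chi_5 * chi_1)(C) = chi_5(C) * chi_1(C):
  {e}: (2)*(1), {r^4}: (-2)*(1), {r^1, r^7}: (sqrt(2))*(1), {r^2, r^6}: (0)*(1), {r^3, r^5}: (-sqrt(2))*(1), {s, sr^2, ...}: (0)*(1), {sr, sr^3, ...}: (0)*(1)
so (chi_5 * chi_1) takes values
  {e} -> 2, {r^4} -> -2, {r^1, r^7} -> sqrt(2), {r^2, r^6} -> 0, {r^3, r^5} -> -sqrt(2), {s, sr^2, ...} -> 0, {sr, sr^3, ...} -> 0.
Now take the inner product of this character with each irreducible chi from the table, <chi_5*chi_1, chi> = (1/16) sum_C |C| (chi_5*chi_1)(C) conj(chi(C)):
  <chi_5*chi_1, chi_1> = (1/16)[1*(2)*conj(1) + 1*(-2)*conj(1) + 2*(sqrt(2))*conj(1) + 2*(0)*conj(1) + 2*(-sqrt(2))*conj(1) + 4*(0)*conj(1) + 4*(0)*conj(1)]
      = (1/16)[(2) + (-2) + (2*sqrt(2)) + (0) + (-2*sqrt(2)) + (0) + (0)] = 0/16 = 0
  <chi_5*chi_1, chi_2> = (1/16)[1*(2)*conj(1) + 1*(-2)*conj(1) + 2*(sqrt(2))*conj(1) + 2*(0)*conj(1) + 2*(-sqrt(2))*conj(1) + 4*(0)*conj(-1) + 4*(0)*conj(-1)]
      = (1/16)[(2) + (-2) + (2*sqrt(2)) + (0) + (-2*sqrt(2)) + (0) + (0)] = 0/16 = 0
  <chi_5*chi_1, chi_3> = (1/16)[1*(2)*conj(1) + 1*(-2)*conj(1) + 2*(sqrt(2))*conj(-1) + 2*(0)*conj(1) + 2*(-sqrt(2))*conj(-1) + 4*(0)*conj(1) + 4*(0)*conj(-1)]
      = (1/16)[(2) + (-2) + (-2*sqrt(2)) + (0) + (2*sqrt(2)) + (0) + (0)] = 0/16 = 0
  <chi_5*chi_1, chi_4> = (1/16)[1*(2)*conj(1) + 1*(-2)*conj(1) + 2*(sqrt(2))*conj(-1) + 2*(0)*conj(1) + 2*(-sqrt(2))*conj(-1) + 4*(0)*conj(-1) + 4*(0)*conj(1)]
      = (1/16)[(2) + (-2) + (-2*sqrt(2)) + (0) + (2*sqrt(2)) + (0) + (0)] = 0/16 = 0
  <chi_5*chi_1, chi_5> = (1/16)[1*(2)*conj(2) + 1*(-2)*conj(-2) + 2*(sqrt(2))*conj(sqrt(2)) + 2*(0)*conj(0) + 2*(-sqrt(2))*conj(-sqrt(2)) + 4*(0)*conj(0) + 4*(0)*conj(0)]
      = (1/16)[(4) + (4) + (4) + (0) + (4) + (0) + (0)] = 16/16 = 1
  <chi_5*chi_1, chi_6> = (1/16)[1*(2)*conj(2) + 1*(-2)*conj(2) + 2*(sqrt(2))*conj(0) + 2*(0)*conj(-2) + 2*(-sqrt(2))*conj(0) + 4*(0)*conj(0) + 4*(0)*conj(0)]
      = (1/16)[(4) + (-4) + (0) + (0) + (0) + (0) + (0)] = 0/16 = 0
  <chi_5*chi_1, chi_7> = (1/16)[1*(2)*conj(2) + 1*(-2)*conj(-2) + 2*(sqrt(2))*conj(-sqrt(2)) + 2*(0)*conj(0) + 2*(-sqrt(2))*conj(sqrt(2)) + 4*(0)*conj(0) + 4*(0)*conj(0)]
      = (1/16)[(4) + (4) + (-4) + (0) + (-4) + (0) + (0)] = 0/16 = 0
Hence the multiplicities are chi_5: 1. Dimension check: dim(chi_5)*dim(chi_1) = 2*1 = 2 and sum (mult * dim) = 1*2 = 2.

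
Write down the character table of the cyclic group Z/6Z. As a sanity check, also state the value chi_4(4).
Character table of Z/6Z (irreps indexed chi_0,...,chi_5 with chi_k(m) = zeta_6^(k*m), zeta_6 = exp(2*pi*i/6)):
  irrep \ class  {0} (size 1)  {1} (size 1)    {2} (size 1)    {3} (size 1)  {4} (size 1)    {5} (size 1)  
  chi_0          1             1               1               1             1               1             
  chi_1          1             exp(I*pi/3)     exp(2*I*pi/3)   -1            exp(-2*I*pi/3)  exp(-I*pi/3)  
  chi_2          1             exp(2*I*pi/3)   exp(-2*I*pi/3)  1             exp(2*I*pi/3)   exp(-2*I*pi/3)
  chi_3          1             -1              1               -1            1               -1            
  chi_4          1             exp(-2*I*pi/3)  exp(2*I*pi/3)   1             exp(-2*I*pi/3)  exp(2*I*pi/3) 
  chi_5          1             exp(-I*pi/3)    exp(-2*I*pi/3)  -1            exp(2*I*pi/3)   exp(I*pi/3)   

Spot check: chi_4(4) = zeta_6^(4*4) = zeta_6^16 = exp(-2*I*pi/3).

Derivation: Z/6Z is abelian, so all 6 irreducible complex representations are 1-dimensional. They are given by chi_k(m) = zeta_6^(k*m) for k = 0,...,5. Row orthogonality: sum_m chi_k(m) conj(chi_l(m)) = 6 * [k = l].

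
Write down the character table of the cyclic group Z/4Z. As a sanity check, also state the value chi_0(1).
Character table of Z/4Z (irreps indexed chi_0,...,chi_3 with chi_k(m) = zeta_4^(k*m), zeta_4 = exp(2*pi*i/4)):
  irrep \ class  {0} (size 1)  {1} (size 1)  {2} (size 1)  {3} (size 1)
  chi_0          1             1             1             1           
  chi_1          1             I             -1            -I          
  chi_2          1             -1            1             -1          
  chi_3          1             -I            -1            I           

Spot check: chi_0(1) = zeta_4^(0*1) = zeta_4^0 = 1.

Details: Z/4Z is abelian, so all 4 irreducible complex representations are 1-dimensional. They are given by chi_k(m) = zeta_4^(k*m) for k = 0,...,3. Row orthogonality: sum_m chi_k(m) conj(chi_l(m)) = 4 * [k = l].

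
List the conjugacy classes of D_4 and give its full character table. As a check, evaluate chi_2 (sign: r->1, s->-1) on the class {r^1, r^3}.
Conjugacy classes: {e} of size 1, {r^2} of size 1, {r^1, r^3} of size 2, {s, sr^2, ...} of size 2, {sr, sr^3, ...} of size 2.
Character table:
  irrep \ class              {e} (size 1)  {r^2} (size 1)  {r^1, r^3} (size 2)  {s, sr^2, ...} (size 2)  {sr, sr^3, ...} (size 2)
  chi_1 (triv)               1             1               1                    1                        1                       
  chi_2 (sign: r->1, s->-1)  1             1               1                    -1                       -1                      
  chi_3 (r->-1, s->1)        1             1               -1                   1                        -1                      
  chi_4 (r->-1, s->-1)       1             1               -1                   -1                       1                       
  chi_5 (2d, j=1)            2             -2              0                    0                        0                       

Spot check: chi_2 (sign: r->1, s->-1) on {r^1, r^3} = 1.

Working: D_4 has order 2*4 = 8 with 5 conjugacy classes, hence 5 irreducibles. Sum of squared dims 1 + 1 + 1 + 1 + 4 = 8 = |G|. Linear characters come from the abelianisation; the 2-dimensional irreps have character r^k -> 2*cos(2*pi*j*k/4), reflections -> 0.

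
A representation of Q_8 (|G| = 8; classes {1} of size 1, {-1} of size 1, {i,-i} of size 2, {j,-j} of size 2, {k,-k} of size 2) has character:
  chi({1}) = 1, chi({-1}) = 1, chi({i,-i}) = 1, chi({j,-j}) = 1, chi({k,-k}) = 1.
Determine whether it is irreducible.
Irreducible: <chi, chi> = 1.

Argument: <chi, chi> = (1/|G|) sum_C |C| * |chi(C)|^2 = (1/8)[1*|1|^2 + 1*|1|^2 + 2*|1|^2 + 2*|1|^2 + 2*|1|^2]
  = (1/8)[(1) + (1) + (2) + (2) + (2)] = 8/8 = 1.
A character is irreducible iff <chi, chi> = 1, so this representation is irreducible.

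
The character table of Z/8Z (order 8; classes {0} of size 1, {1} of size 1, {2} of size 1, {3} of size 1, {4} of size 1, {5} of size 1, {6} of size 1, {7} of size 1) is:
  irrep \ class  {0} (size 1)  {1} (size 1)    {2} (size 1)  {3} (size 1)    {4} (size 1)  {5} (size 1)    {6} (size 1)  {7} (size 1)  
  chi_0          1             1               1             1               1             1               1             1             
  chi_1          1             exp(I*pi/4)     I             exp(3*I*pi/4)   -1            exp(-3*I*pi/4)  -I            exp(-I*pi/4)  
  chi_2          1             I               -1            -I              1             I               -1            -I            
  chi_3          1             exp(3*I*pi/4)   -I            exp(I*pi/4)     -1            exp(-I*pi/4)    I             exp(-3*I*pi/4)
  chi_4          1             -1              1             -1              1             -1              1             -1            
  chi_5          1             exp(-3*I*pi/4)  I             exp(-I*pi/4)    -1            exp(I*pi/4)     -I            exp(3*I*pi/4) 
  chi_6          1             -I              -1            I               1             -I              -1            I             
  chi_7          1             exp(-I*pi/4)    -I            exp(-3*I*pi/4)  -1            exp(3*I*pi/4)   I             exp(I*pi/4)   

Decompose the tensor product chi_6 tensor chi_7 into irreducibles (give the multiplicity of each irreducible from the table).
chi_6 tensor chi_7 = chi_5 (all other irreducibles have multiplicity 0).

Argument: The character of a tensor product is the pointwise product (chi_6 * chi_7)(C) = chi_6(C) * chi_7(C):
  {0}: (1)*(1), {1}: (-I)*(exp(-I*pi/4)), {2}: (-1)*(-I), {3}: (I)*(exp(-3*I*pi/4)), {4}: (1)*(-1), {5}: (-I)*(exp(3*I*pi/4)), {6}: (-1)*(I), {7}: (I)*(exp(I*pi/4))
so (chi_6 * chi_7) takes values
  {0} -> 1, {1} -> -exp(I*pi/4), {2} -> I, {3} -> exp(-I*pi/4), {4} -> -1, {5} -> -exp(-3*I*pi/4), {6} -> -I, {7} -> exp(3*I*pi/4).
Now take the inner product of this character with each irreducible chi from the table, <chi_6*chi_7, chi> = (1/8) sum_C |C| (chi_6*chi_7)(C) conj(chi(C)):
  <chi_6*chi_7, chi_0> = (1/8)[1*(1)*conj(1) + 1*(-exp(I*pi/4))*conj(1) + 1*(I)*conj(1) + 1*(exp(-I*pi/4))*conj(1) + 1*(-1)*conj(1) + 1*(-exp(-3*I*pi/4))*conj(1) + 1*(-I)*conj(1) + 1*(exp(3*I*pi/4))*conj(1)]
      = (1/8)[(1) + (-exp(I*pi/4)) + (I) + (exp(-I*pi/4)) + (-1) + (-exp(-3*I*pi/4)) + (-I) + (exp(3*I*pi/4))] = 0/8 = 0
  <chi_6*chi_7, chi_1> = (1/8)[1*(1)*conj(1) + 1*(-exp(I*pi/4))*conj(exp(I*pi/4)) + 1*(I)*conj(I) + 1*(exp(-I*pi/4))*conj(exp(3*I*pi/4)) + 1*(-1)*conj(-1) + 1*(-exp(-3*I*pi/4))*conj(exp(-3*I*pi/4)) + 1*(-I)*conj(-I) + 1*(exp(3*I*pi/4))*conj(exp(-I*pi/4))]
      = (1/8)[(1) + (-1) + (1) + (-1) + (1) + (-1) + (1) + (-1)] = 0/8 = 0
  <chi_6*chi_7, chi_2> = (1/8)[1*(1)*conj(1) + 1*(-exp(I*pi/4))*conj(I) + 1*(I)*conj(-1) + 1*(exp(-I*pi/4))*conj(-I) + 1*(-1)*conj(1) + 1*(-exp(-3*I*pi/4))*conj(I) + 1*(-I)*conj(-1) + 1*(exp(3*I*pi/4))*conj(-I)]
      = (1/8)[(1) + (exp(3*I*pi/4)) + (-I) + (exp(I*pi/4)) + (-1) + (exp(-I*pi/4)) + (I) + (exp(-3*I*pi/4))] = 0/8 = 0
  <chi_6*chi_7, chi_3> = (1/8)[1*(1)*conj(1) + 1*(-exp(I*pi/4))*conj(exp(3*I*pi/4)) + 1*(I)*conj(-I) + 1*(exp(-I*pi/4))*conj(exp(I*pi/4)) + 1*(-1)*conj(-1) + 1*(-exp(-3*I*pi/4))*conj(exp(-I*pi/4)) + 1*(-I)*conj(I) + 1*(exp(3*I*pi/4))*conj(exp(-3*I*pi/4))]
      = (1/8)[(1) + (I) + (-1) + (-I) + (1) + (I) + (-1) + (-I)] = 0/8 = 0
  <chi_6*chi_7, chi_4> = (1/8)[1*(1)*conj(1) + 1*(-exp(I*pi/4))*conj(-1) + 1*(I)*conj(1) + 1*(exp(-I*pi/4))*conj(-1) + 1*(-1)*conj(1) + 1*(-exp(-3*I*pi/4))*conj(-1) + 1*(-I)*conj(1) + 1*(exp(3*I*pi/4))*conj(-1)]
      = (1/8)[(1) + (exp(I*pi/4)) + (I) + (-exp(-I*pi/4)) + (-1) + (exp(-3*I*pi/4)) + (-I) + (-exp(3*I*pi/4))] = 0/8 = 0
  <chi_6*chi_7, chi_5> = (1/8)[1*(1)*conj(1) + 1*(-exp(I*pi/4))*conj(exp(-3*I*pi/4)) + 1*(I)*conj(I) + 1*(exp(-I*pi/4))*conj(exp(-I*pi/4)) + 1*(-1)*conj(-1) + 1*(-exp(-3*I*pi/4))*conj(exp(I*pi/4)) + 1*(-I)*conj(-I) + 1*(exp(3*I*pi/4))*conj(exp(3*I*pi/4))]
      = (1/8)[(1) + (1) + (1) + (1) + (1) + (1) + (1) + (1)] = 8/8 = 1
  <chi_6*chi_7, chi_6> = (1/8)[1*(1)*conj(1) + 1*(-exp(I*pi/4))*conj(-I) + 1*(I)*conj(-1) + 1*(exp(-I*pi/4))*conj(I) + 1*(-1)*conj(1) + 1*(-exp(-3*I*pi/4))*conj(-I) + 1*(-I)*conj(-1) + 1*(exp(3*I*pi/4))*conj(I)]
      = (1/8)[(1) + (-exp(3*I*pi/4)) + (-I) + (-exp(I*pi/4)) + (-1) + (-exp(-I*pi/4)) + (I) + (-exp(-3*I*pi/4))] = 0/8 = 0
  <chi_6*chi_7, chi_7> = (1/8)[1*(1)*conj(1) + 1*(-exp(I*pi/4))*conj(exp(-I*pi/4)) + 1*(I)*conj(-I) + 1*(exp(-I*pi/4))*conj(exp(-3*I*pi/4)) + 1*(-1)*conj(-1) + 1*(-exp(-3*I*pi/4))*conj(exp(3*I*pi/4)) + 1*(-I)*conj(I) + 1*(exp(3*I*pi/4))*conj(exp(I*pi/4))]
      = (1/8)[(1) + (-I) + (-1) + (I) + (1) + (-I) + (-1) + (I)] = 0/8 = 0
(Exp terms are combined using exp(i*s)*conj(exp(i*t)) = exp(i*(s-t)), and sums of them are collapsed using the identity that for every m > 1 the m distinct m-th roots of unity sum to 0, e.g. 1 + exp(2*I*pi/3) + exp(-2*I*pi/3) = 0.)
Hence the multiplicities are chi_5: 1. Dimension check: dim(chi_6)*dim(chi_7) = 1*1 = 1 and sum (mult * dim) = 1*1 = 1.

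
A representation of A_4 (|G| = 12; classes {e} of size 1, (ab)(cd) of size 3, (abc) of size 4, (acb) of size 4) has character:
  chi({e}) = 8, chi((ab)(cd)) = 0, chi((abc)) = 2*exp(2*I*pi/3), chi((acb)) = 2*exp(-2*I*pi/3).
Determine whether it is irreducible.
Not irreducible (reducible): <chi, chi> = 8 > 1.

Solution. <chi, chi> = (1/|G|) sum_C |C| * |chi(C)|^2 = (1/12)[1*|8|^2 + 3*|0|^2 + 4*|2*exp(2*I*pi/3)|^2 + 4*|2*exp(-2*I*pi/3)|^2]
  = (1/12)[(64) + (0) + (16) + (16)] = 96/12 = 8.
(Exp terms are combined using exp(i*s)*conj(exp(i*t)) = exp(i*(s-t)), and sums of them are collapsed using the identity that for every m > 1 the m distinct m-th roots of unity sum to 0, e.g. 1 + exp(2*I*pi/3) + exp(-2*I*pi/3) = 0.)
A character is irreducible iff <chi, chi> = 1, so this representation is reducible.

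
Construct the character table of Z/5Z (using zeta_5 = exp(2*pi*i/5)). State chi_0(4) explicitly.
Character table of Z/5Z (irreps indexed chi_0,...,chi_4 with chi_k(m) = zeta_5^(k*m), zeta_5 = exp(2*pi*i/5)):
  irrep \ class  {0} (size 1)  {1} (size 1)    {2} (size 1)    {3} (size 1)    {4} (size 1)  
  chi_0          1             1               1               1               1             
  chi_1          1             exp(2*I*pi/5)   exp(4*I*pi/5)   exp(-4*I*pi/5)  exp(-2*I*pi/5)
  chi_2          1             exp(4*I*pi/5)   exp(-2*I*pi/5)  exp(2*I*pi/5)   exp(-4*I*pi/5)
  chi_3          1             exp(-4*I*pi/5)  exp(2*I*pi/5)   exp(-2*I*pi/5)  exp(4*I*pi/5) 
  chi_4          1             exp(-2*I*pi/5)  exp(-4*I*pi/5)  exp(4*I*pi/5)   exp(2*I*pi/5) 

Spot check: chi_0(4) = zeta_5^(0*4) = zeta_5^0 = 1.

Argument: Z/5Z is abelian, so all 5 irreducible complex representations are 1-dimensional. They are given by chi_k(m) = zeta_5^(k*m) for k = 0,...,4. Row orthogonality: sum_m chi_k(m) conj(chi_l(m)) = 5 * [k = l].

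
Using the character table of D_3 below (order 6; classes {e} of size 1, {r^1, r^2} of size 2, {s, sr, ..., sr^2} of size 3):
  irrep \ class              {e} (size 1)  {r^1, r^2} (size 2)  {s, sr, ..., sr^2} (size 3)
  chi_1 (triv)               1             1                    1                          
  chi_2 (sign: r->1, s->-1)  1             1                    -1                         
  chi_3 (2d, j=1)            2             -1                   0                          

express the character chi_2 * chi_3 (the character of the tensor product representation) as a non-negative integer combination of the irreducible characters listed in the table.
chi_2 tensor chi_3 = chi_3 (all other irreducibles have multiplicity 0).

Justification: The character of a tensor product is the pointwise product (chi_2 * chi_3)(C) = chi_2(C) * chi_3(C):
  {e}: (1)*(2), {r^1, r^2}: (1)*(-1), {s, sr, ..., sr^2}: (-1)*(0)
so (chi_2 * chi_3) takes values
  {e} -> 2, {r^1, r^2} -> -1, {s, sr, ..., sr^2} -> 0.
Now take the inner product of this character with each irreducible chi from the table, <chi_2*chi_3, chi> = (1/6) sum_C |C| (chi_2*chi_3)(C) conj(chi(C)):
  <chi_2*chi_3, chi_1> = (1/6)[1*(2)*conj(1) + 2*(-1)*conj(1) + 3*(0)*conj(1)]
      = (1/6)[(2) + (-2) + (0)] = 0/6 = 0
  <chi_2*chi_3, chi_2> = (1/6)[1*(2)*conj(1) + 2*(-1)*conj(1) + 3*(0)*conj(-1)]
      = (1/6)[(2) + (-2) + (0)] = 0/6 = 0
  <chi_2*chi_3, chi_3> = (1/6)[1*(2)*conj(2) + 2*(-1)*conj(-1) + 3*(0)*conj(0)]
      = (1/6)[(4) + (2) + (0)] = 6/6 = 1
Hence the multiplicities are chi_3: 1. Dimension check: dim(chi_2)*dim(chi_3) = 1*2 = 2 and sum (mult * dim) = 1*2 = 2.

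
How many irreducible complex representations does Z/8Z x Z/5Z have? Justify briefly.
40

Proof sketch: The number of irreducible complex representations of a finite group equals its number of conjugacy classes. Z/8Z x Z/5Z is abelian of order 40, so every element is its own conjugacy class: 40 classes, so Z/8Z x Z/5Z (order 40) has exactly 40 irreducible complex representations.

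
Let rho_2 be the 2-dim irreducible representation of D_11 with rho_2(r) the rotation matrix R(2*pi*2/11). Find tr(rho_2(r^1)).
chi_{rho_2}(r^1) = 2*cos(2*pi*2*1/11) = 2*cos(4*pi/11)

Explanation: rho_2(r^1) is rotation by angle 2*pi*2*1/11, whose trace is 2*cos(2*pi*2*1/11) = 2*cos(4*pi/11).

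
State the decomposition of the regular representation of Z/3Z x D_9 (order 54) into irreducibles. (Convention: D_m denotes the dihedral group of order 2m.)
Each irreducible V_i of dimension d_i appears with multiplicity d_i, i.e. rho_reg = (direct sum over all irreducibles V_i) d_i V_i. The irreducible dimensions for Z/3Z x D_9 are 1, 1, 1, 1, 1, 1, 2, 2, 2, 2, 2, 2, 2, 2, 2, 2, 2, 2: 6 irreducibles of dimension 1, each with multiplicity 1; 12 irreducibles of dimension 2, each with multiplicity 2. Total dimension 6*1*1 + 12*2*2 = 54 = |G|.

Working: General theorem: in the regular representation of a finite group G, each irreducible appears with multiplicity equal to its dimension. Check: dim(rho_reg) = sum d_i^2 = 1 + 1 + 1 + 1 + 1 + 1 + 4 + 4 + 4 + 4 + 4 + 4 + 4 + 4 + 4 + 4 + 4 + 4 = 54 = |G|.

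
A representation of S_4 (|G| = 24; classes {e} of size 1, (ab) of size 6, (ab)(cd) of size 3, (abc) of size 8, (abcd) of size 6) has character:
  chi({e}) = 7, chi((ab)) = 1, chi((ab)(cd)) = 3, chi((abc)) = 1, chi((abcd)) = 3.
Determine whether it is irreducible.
Not irreducible (reducible): <chi, chi> = 6 > 1.

Details: <chi, chi> = (1/|G|) sum_C |C| * |chi(C)|^2 = (1/24)[1*|7|^2 + 6*|1|^2 + 3*|3|^2 + 8*|1|^2 + 6*|3|^2]
  = (1/24)[(49) + (6) + (27) + (8) + (54)] = 144/24 = 6.
A character is irreducible iff <chi, chi> = 1, so this representation is reducible.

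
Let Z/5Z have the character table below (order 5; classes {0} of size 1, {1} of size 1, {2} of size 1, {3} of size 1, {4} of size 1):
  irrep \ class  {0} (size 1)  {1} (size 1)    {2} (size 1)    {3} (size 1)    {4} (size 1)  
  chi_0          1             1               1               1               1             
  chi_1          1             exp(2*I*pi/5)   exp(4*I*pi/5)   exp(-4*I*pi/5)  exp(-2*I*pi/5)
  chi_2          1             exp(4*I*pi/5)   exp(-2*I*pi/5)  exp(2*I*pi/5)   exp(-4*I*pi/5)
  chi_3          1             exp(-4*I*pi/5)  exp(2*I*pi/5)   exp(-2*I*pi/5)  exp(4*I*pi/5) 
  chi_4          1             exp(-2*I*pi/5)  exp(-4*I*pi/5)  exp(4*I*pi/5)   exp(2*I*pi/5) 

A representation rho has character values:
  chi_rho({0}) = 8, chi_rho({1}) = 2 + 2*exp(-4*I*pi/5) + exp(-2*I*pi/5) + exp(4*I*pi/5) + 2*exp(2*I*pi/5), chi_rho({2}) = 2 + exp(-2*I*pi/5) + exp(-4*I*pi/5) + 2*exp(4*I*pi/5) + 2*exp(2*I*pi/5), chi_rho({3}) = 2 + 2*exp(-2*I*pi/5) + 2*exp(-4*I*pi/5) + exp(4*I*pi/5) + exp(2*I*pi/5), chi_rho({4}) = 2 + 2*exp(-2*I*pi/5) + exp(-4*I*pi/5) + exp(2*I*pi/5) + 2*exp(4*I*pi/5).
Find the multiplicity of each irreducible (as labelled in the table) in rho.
Multiplicities: chi_0: 2, chi_1: 2, chi_2: 1, chi_3: 2, chi_4: 1.

Working: Use <chi_rho, chi> = (1/|G|) sum_C |C| * chi_rho(C) * conj(chi(C)) with |G| = 5 for each irreducible chi in the table:
  <chi_rho, chi_0> = (1/5)[1*(8)*conj(1) + 1*(2 + 2*exp(-4*I*pi/5) + exp(-2*I*pi/5) + exp(4*I*pi/5) + 2*exp(2*I*pi/5))*conj(1) + 1*(2 + exp(-2*I*pi/5) + exp(-4*I*pi/5) + 2*exp(4*I*pi/5) + 2*exp(2*I*pi/5))*conj(1) + 1*(2 + 2*exp(-2*I*pi/5) + 2*exp(-4*I*pi/5) + exp(4*I*pi/5) + exp(2*I*pi/5))*conj(1) + 1*(2 + 2*exp(-2*I*pi/5) + exp(-4*I*pi/5) + exp(2*I*pi/5) + 2*exp(4*I*pi/5))*conj(1)]
      = (1/5)[(8) + (2 + 2*exp(-4*I*pi/5) + exp(-2*I*pi/5) + exp(4*I*pi/5) + 2*exp(2*I*pi/5)) + (2 + exp(-2*I*pi/5) + exp(-4*I*pi/5) + 2*exp(4*I*pi/5) + 2*exp(2*I*pi/5)) + (2 + 2*exp(-2*I*pi/5) + 2*exp(-4*I*pi/5) + exp(4*I*pi/5) + exp(2*I*pi/5)) + (2 + 2*exp(-2*I*pi/5) + exp(-4*I*pi/5) + exp(2*I*pi/5) + 2*exp(4*I*pi/5))] = 10/5 = 2
  <chi_rho, chi_1> = (1/5)[1*(8)*conj(1) + 1*(2 + 2*exp(-4*I*pi/5) + exp(-2*I*pi/5) + exp(4*I*pi/5) + 2*exp(2*I*pi/5))*conj(exp(2*I*pi/5)) + 1*(2 + exp(-2*I*pi/5) + exp(-4*I*pi/5) + 2*exp(4*I*pi/5) + 2*exp(2*I*pi/5))*conj(exp(4*I*pi/5)) + 1*(2 + 2*exp(-2*I*pi/5) + 2*exp(-4*I*pi/5) + exp(4*I*pi/5) + exp(2*I*pi/5))*conj(exp(-4*I*pi/5)) + 1*(2 + 2*exp(-2*I*pi/5) + exp(-4*I*pi/5) + exp(2*I*pi/5) + 2*exp(4*I*pi/5))*conj(exp(-2*I*pi/5))]
      = (1/5)[(8) + (2 + 2*exp(-2*I*pi/5) + exp(-4*I*pi/5) + exp(2*I*pi/5) + 2*exp(4*I*pi/5)) + (2 + 2*exp(-2*I*pi/5) + 2*exp(-4*I*pi/5) + exp(4*I*pi/5) + exp(2*I*pi/5)) + (2 + exp(-2*I*pi/5) + exp(-4*I*pi/5) + 2*exp(4*I*pi/5) + 2*exp(2*I*pi/5)) + (2 + 2*exp(-4*I*pi/5) + exp(-2*I*pi/5) + exp(4*I*pi/5) + 2*exp(2*I*pi/5))] = 10/5 = 2
  <chi_rho, chi_2> = (1/5)[1*(8)*conj(1) + 1*(2 + 2*exp(-4*I*pi/5) + exp(-2*I*pi/5) + exp(4*I*pi/5) + 2*exp(2*I*pi/5))*conj(exp(4*I*pi/5)) + 1*(2 + exp(-2*I*pi/5) + exp(-4*I*pi/5) + 2*exp(4*I*pi/5) + 2*exp(2*I*pi/5))*conj(exp(-2*I*pi/5)) + 1*(2 + 2*exp(-2*I*pi/5) + 2*exp(-4*I*pi/5) + exp(4*I*pi/5) + exp(2*I*pi/5))*conj(exp(2*I*pi/5)) + 1*(2 + 2*exp(-2*I*pi/5) + exp(-4*I*pi/5) + exp(2*I*pi/5) + 2*exp(4*I*pi/5))*conj(exp(-4*I*pi/5))]
      = (1/5)[(8) + (1 + 2*exp(-2*I*pi/5) + 2*exp(-4*I*pi/5) + exp(4*I*pi/5) + 2*exp(2*I*pi/5)) + (1 + 2*exp(-4*I*pi/5) + exp(-2*I*pi/5) + 2*exp(4*I*pi/5) + 2*exp(2*I*pi/5)) + (1 + 2*exp(-2*I*pi/5) + 2*exp(-4*I*pi/5) + exp(2*I*pi/5) + 2*exp(4*I*pi/5)) + (1 + 2*exp(-2*I*pi/5) + exp(-4*I*pi/5) + 2*exp(4*I*pi/5) + 2*exp(2*I*pi/5))] = 5/5 = 1
  <chi_rho, chi_3> = (1/5)[1*(8)*conj(1) + 1*(2 + 2*exp(-4*I*pi/5) + exp(-2*I*pi/5) + exp(4*I*pi/5) + 2*exp(2*I*pi/5))*conj(exp(-4*I*pi/5)) + 1*(2 + exp(-2*I*pi/5) + exp(-4*I*pi/5) + 2*exp(4*I*pi/5) + 2*exp(2*I*pi/5))*conj(exp(2*I*pi/5)) + 1*(2 + 2*exp(-2*I*pi/5) + 2*exp(-4*I*pi/5) + exp(4*I*pi/5) + exp(2*I*pi/5))*conj(exp(-2*I*pi/5)) + 1*(2 + 2*exp(-2*I*pi/5) + exp(-4*I*pi/5) + exp(2*I*pi/5) + 2*exp(4*I*pi/5))*conj(exp(4*I*pi/5))]
      = (1/5)[(8) + (2 + 2*exp(-4*I*pi/5) + exp(-2*I*pi/5) + exp(2*I*pi/5) + 2*exp(4*I*pi/5)) + (2 + 2*exp(-2*I*pi/5) + exp(-4*I*pi/5) + exp(4*I*pi/5) + 2*exp(2*I*pi/5)) + (2 + 2*exp(-2*I*pi/5) + exp(-4*I*pi/5) + exp(4*I*pi/5) + 2*exp(2*I*pi/5)) + (2 + 2*exp(-4*I*pi/5) + exp(-2*I*pi/5) + exp(2*I*pi/5) + 2*exp(4*I*pi/5))] = 10/5 = 2
  <chi_rho, chi_4> = (1/5)[1*(8)*conj(1) + 1*(2 + 2*exp(-4*I*pi/5) + exp(-2*I*pi/5) + exp(4*I*pi/5) + 2*exp(2*I*pi/5))*conj(exp(-2*I*pi/5)) + 1*(2 + exp(-2*I*pi/5) + exp(-4*I*pi/5) + 2*exp(4*I*pi/5) + 2*exp(2*I*pi/5))*conj(exp(-4*I*pi/5)) + 1*(2 + 2*exp(-2*I*pi/5) + 2*exp(-4*I*pi/5) + exp(4*I*pi/5) + exp(2*I*pi/5))*conj(exp(4*I*pi/5)) + 1*(2 + 2*exp(-2*I*pi/5) + exp(-4*I*pi/5) + exp(2*I*pi/5) + 2*exp(4*I*pi/5))*conj(exp(2*I*pi/5))]
      = (1/5)[(8) + (1 + 2*exp(-2*I*pi/5) + exp(-4*I*pi/5) + 2*exp(4*I*pi/5) + 2*exp(2*I*pi/5)) + (1 + 2*exp(-2*I*pi/5) + 2*exp(-4*I*pi/5) + exp(2*I*pi/5) + 2*exp(4*I*pi/5)) + (1 + 2*exp(-4*I*pi/5) + exp(-2*I*pi/5) + 2*exp(4*I*pi/5) + 2*exp(2*I*pi/5)) + (1 + 2*exp(-2*I*pi/5) + 2*exp(-4*I*pi/5) + exp(4*I*pi/5) + 2*exp(2*I*pi/5))] = 5/5 = 1
(Exp terms are combined using exp(i*s)*conj(exp(i*t)) = exp(i*(s-t)), and sums of them are collapsed using the identity that for every m > 1 the m distinct m-th roots of unity sum to 0, e.g. 1 + exp(2*I*pi/3) + exp(-2*I*pi/3) = 0.)
Dimension check: dim(rho) = sum (mult * dim) = 2*1 + 2*1 + 1*1 + 2*1 + 1*1 = 8 = chi_rho(e) = 8.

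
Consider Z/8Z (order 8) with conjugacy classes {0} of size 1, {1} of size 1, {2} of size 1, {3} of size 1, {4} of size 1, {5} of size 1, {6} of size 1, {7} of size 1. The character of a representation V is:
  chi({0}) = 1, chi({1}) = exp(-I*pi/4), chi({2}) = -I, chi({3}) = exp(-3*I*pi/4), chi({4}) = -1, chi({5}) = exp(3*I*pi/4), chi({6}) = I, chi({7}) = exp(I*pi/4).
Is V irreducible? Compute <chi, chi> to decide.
Irreducible: <chi, chi> = 1.

<chi, chi> = (1/|G|) sum_C |C| * |chi(C)|^2 = (1/8)[1*|1|^2 + 1*|exp(-I*pi/4)|^2 + 1*|-I|^2 + 1*|exp(-3*I*pi/4)|^2 + 1*|-1|^2 + 1*|exp(3*I*pi/4)|^2 + 1*|I|^2 + 1*|exp(I*pi/4)|^2]
  = (1/8)[(1) + (1) + (1) + (1) + (1) + (1) + (1) + (1)] = 8/8 = 1.
(Exp terms are combined using exp(i*s)*conj(exp(i*t)) = exp(i*(s-t)), and sums of them are collapsed using the identity that for every m > 1 the m distinct m-th roots of unity sum to 0, e.g. 1 + exp(2*I*pi/3) + exp(-2*I*pi/3) = 0.)
A character is irreducible iff <chi, chi> = 1, so this representation is irreducible.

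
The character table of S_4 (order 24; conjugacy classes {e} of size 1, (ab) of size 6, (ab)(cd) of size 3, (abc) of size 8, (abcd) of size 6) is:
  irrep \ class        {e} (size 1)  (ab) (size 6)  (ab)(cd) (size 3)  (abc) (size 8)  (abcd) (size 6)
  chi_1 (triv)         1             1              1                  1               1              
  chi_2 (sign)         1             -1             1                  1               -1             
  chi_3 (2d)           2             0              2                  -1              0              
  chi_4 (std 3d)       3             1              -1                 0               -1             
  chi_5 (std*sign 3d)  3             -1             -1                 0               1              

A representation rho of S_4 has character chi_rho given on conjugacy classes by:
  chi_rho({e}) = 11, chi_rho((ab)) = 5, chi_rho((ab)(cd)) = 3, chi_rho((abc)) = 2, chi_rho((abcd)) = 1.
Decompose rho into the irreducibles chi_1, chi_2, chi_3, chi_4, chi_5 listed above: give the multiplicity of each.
Multiplicities: chi_1: 3, chi_2: 0, chi_3: 1, chi_4: 2, chi_5: 0.

Use <chi_rho, chi> = (1/|G|) sum_C |C| * chi_rho(C) * conj(chi(C)) with |G| = 24 for each irreducible chi in the table:
  <chi_rho, chi_1> = (1/24)[1*(11)*conj(1) + 6*(5)*conj(1) + 3*(3)*conj(1) + 8*(2)*conj(1) + 6*(1)*conj(1)]
      = (1/24)[(11) + (30) + (9) + (16) + (6)] = 72/24 = 3
  <chi_rho, chi_2> = (1/24)[1*(11)*conj(1) + 6*(5)*conj(-1) + 3*(3)*conj(1) + 8*(2)*conj(1) + 6*(1)*conj(-1)]
      = (1/24)[(11) + (-30) + (9) + (16) + (-6)] = 0/24 = 0
  <chi_rho, chi_3> = (1/24)[1*(11)*conj(2) + 6*(5)*conj(0) + 3*(3)*conj(2) + 8*(2)*conj(-1) + 6*(1)*conj(0)]
      = (1/24)[(22) + (0) + (18) + (-16) + (0)] = 24/24 = 1
  <chi_rho, chi_4> = (1/24)[1*(11)*conj(3) + 6*(5)*conj(1) + 3*(3)*conj(-1) + 8*(2)*conj(0) + 6*(1)*conj(-1)]
      = (1/24)[(33) + (30) + (-9) + (0) + (-6)] = 48/24 = 2
  <chi_rho, chi_5> = (1/24)[1*(11)*conj(3) + 6*(5)*conj(-1) + 3*(3)*conj(-1) + 8*(2)*conj(0) + 6*(1)*conj(1)]
      = (1/24)[(33) + (-30) + (-9) + (0) + (6)] = 0/24 = 0
Dimension check: dim(rho) = sum (mult * dim) = 3*1 + 0*1 + 1*2 + 2*3 + 0*3 = 11 = chi_rho(e) = 11.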